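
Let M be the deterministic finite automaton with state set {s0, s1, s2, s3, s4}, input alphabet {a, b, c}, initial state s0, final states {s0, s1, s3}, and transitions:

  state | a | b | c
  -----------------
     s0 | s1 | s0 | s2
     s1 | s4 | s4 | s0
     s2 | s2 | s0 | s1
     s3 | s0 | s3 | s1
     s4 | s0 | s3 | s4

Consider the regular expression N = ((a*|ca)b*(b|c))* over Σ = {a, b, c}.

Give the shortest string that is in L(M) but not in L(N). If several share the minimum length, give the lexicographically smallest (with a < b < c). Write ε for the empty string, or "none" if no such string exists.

a

The string a is accepted by M but not by N.
No shorter string lies in the difference, and a is the lexicographically first length-1 string in L(M) \ L(N).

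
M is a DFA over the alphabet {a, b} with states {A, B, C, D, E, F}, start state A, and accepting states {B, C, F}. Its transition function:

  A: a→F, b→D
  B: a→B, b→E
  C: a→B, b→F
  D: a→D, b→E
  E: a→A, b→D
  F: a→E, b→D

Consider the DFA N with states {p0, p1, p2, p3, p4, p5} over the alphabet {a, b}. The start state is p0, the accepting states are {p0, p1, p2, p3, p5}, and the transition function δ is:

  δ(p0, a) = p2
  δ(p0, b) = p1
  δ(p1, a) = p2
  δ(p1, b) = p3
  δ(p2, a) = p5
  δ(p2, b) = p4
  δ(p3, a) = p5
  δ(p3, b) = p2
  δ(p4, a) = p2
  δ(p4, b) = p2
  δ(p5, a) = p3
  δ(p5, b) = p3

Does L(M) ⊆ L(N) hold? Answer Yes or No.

Exploring the product automaton M × N from the start pair (A, p0), following both machines on each input symbol, reaches 16 state pairs: (A, p0), (F, p2), (D, p1), (E, p5), (D, p4), (D, p2), (E, p3), (A, p3), (D, p3), (E, p2), (D, p5), (E, p4), (A, p5), (F, p5), (A, p2), (F, p3).
M accepts in {B, C, F} and N accepts in {p0, p1, p2, p3, p5}. The reachable pairs whose M-component is accepting are (F, p2), (F, p5), (F, p3); in each of them the N-component is accepting too, so the product for L(M) \ L(N) (M-component accepting, N-component rejecting) has no reachable accepting pair and the difference is empty.
Hence every string in L(M) is also in L(N).

Yes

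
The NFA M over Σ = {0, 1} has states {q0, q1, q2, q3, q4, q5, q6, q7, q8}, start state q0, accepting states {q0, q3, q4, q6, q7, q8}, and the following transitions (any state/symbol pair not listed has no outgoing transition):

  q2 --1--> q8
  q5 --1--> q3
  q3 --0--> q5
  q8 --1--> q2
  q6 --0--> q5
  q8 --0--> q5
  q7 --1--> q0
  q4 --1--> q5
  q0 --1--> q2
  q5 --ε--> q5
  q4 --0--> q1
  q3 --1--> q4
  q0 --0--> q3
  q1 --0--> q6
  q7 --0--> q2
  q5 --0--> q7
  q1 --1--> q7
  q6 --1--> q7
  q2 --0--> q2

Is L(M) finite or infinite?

State q2 is reachable from the start and can reach an accepting state, and it lies on the cycle q2 → q8 → q2.
Traversing that cycle any number of times yields accepted strings of unbounded length, so the language is infinite.

infinite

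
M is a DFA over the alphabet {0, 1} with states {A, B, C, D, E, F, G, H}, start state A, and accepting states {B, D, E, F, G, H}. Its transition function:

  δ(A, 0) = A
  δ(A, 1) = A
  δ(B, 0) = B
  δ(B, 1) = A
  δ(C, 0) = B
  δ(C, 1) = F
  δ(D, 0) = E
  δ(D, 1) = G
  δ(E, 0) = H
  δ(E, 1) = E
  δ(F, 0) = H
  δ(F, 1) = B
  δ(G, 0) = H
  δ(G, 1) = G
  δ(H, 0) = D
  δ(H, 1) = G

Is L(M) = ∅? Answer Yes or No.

Yes

The states reachable from the start state are {A}.
None of the accepting states {B, D, E, F, G, H} is reachable, so no string is accepted and L(M) = ∅.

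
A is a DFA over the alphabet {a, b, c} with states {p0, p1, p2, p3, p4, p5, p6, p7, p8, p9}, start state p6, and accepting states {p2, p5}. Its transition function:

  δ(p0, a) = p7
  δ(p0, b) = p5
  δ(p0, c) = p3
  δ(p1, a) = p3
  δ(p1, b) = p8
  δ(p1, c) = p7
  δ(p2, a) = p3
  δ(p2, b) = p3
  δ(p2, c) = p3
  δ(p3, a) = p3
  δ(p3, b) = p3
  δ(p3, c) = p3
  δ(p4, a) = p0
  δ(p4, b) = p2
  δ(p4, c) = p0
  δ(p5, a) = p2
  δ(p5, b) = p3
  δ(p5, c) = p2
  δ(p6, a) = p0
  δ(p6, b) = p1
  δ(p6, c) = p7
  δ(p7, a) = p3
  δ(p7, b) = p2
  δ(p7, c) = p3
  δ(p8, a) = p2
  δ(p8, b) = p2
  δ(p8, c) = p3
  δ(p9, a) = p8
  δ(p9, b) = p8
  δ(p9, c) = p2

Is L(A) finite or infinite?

finite

The useful states (reachable from p6 and able to reach an accepting state) are {p0, p1, p2, p5, p6, p7, p8}.
Restricted to these states the transition graph has no cycle, so every accepting path has bounded length and L is finite.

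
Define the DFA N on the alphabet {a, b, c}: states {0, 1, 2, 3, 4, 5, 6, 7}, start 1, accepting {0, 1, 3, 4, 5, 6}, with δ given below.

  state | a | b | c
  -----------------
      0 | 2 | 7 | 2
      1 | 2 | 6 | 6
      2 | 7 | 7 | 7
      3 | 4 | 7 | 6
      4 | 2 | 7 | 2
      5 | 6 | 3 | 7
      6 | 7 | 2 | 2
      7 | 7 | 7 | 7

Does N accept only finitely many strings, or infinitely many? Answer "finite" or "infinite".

The useful states (reachable from 1 and able to reach an accepting state) are {1, 6}.
Restricted to these states the transition graph has no cycle, so every accepting path has bounded length and L is finite.

finite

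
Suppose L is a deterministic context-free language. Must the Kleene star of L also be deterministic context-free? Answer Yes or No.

L = {c aⁿbⁿ : n≥0} ∪ {cc aⁿb²ⁿ : n≥0} is a DCFL (the number of leading c's fixes which ratio the DPDA checks), but L* is not. Every word of L starts with c, so in a factorisation of the string cc aⁱbʲ (i≥1) into words of L each factor begins at one of the two c's: either the whole string is a single word of L (forcing j = 2i), or it splits as c · (c aⁱbʲ) with c ∈ L (take n = 0) and c aⁱbʲ ∈ L (forcing j = i). Thus L* ∩ cca⁺b* = {cc aⁿbⁿ : n≥1} ∪ {cc aⁿb²ⁿ : n≥1}. A DPDA for L* would give one for this intersection with a regular set, and, started from its configuration after reading cc, one for {aⁿbⁿ : n≥1} ∪ {aⁿb²ⁿ : n≥1}, which no deterministic PDA accepts (a DPDA for it would have a single run on aⁿb²ⁿ, accepting after the prefix aⁿbⁿ and accepting again after n more b's; an ordinary PDA that simulates it on a's and b's and, at any moment when it is accepting, may switch to reading only a fresh letter d while feeding each d to the simulation as a b, would accept aⁱbʲdᵏ (k≥1) exactly when both aⁱbʲ and aⁱbʲ⁺ᵏ are in the language, i.e. its language intersected with the regular set a*b*d⁺ would be exactly {aⁿbⁿdⁿ : n≥1} — impossible, since context-free languages are closed under intersection with regular sets and {aⁿbⁿdⁿ} is not context-free). So L* is not a DCFL.

No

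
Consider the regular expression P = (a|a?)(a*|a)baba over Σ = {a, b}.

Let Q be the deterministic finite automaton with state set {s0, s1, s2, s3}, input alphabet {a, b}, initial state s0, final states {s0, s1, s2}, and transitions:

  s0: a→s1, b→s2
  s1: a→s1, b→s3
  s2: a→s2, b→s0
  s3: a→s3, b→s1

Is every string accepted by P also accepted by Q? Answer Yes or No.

Converting the expression P to a DFA (subset construction, then merging equivalent states) gives the minimal DFA with states {p0, p1, p2, p3, p4, p5}, start state p0, accepting states {p5} and transitions p0: a→p0, b→p1; p1: a→p2, b→p3; p2: a→p3, b→p4; p3: a→p3, b→p3; p4: a→p5, b→p3; p5: a→p3, b→p3.
Exploring the product automaton P × Q from the start pair (p0, s0), following both machines on each input symbol, reaches 13 state pairs: (p0, s0), (p0, s1), (p1, s2), (p1, s3), (p2, s2), (p3, s0), (p2, s3), (p3, s1), (p3, s2), (p4, s0), (p3, s3), (p4, s1), (p5, s1).
P accepts in {p5} and Q accepts in {s0, s1, s2}. The reachable pairs whose P-component is accepting are (p5, s1); in each of them the Q-component is accepting too, so the product for L(P) \ L(Q) (P-component accepting, Q-component rejecting) has no reachable accepting pair and the difference is empty.
Hence every string in L(P) is also in L(Q).

Yes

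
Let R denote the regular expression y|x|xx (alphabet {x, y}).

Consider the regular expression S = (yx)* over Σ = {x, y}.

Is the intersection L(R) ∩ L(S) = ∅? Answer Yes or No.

Yes

Converting the expression R to a DFA (subset construction, then merging equivalent states) gives the minimal DFA with states {r0, r1, r2, r3}, start state r0, accepting states {r1, r2} and transitions r0: x→r1, y→r2; r1: x→r2, y→r3; r2: x→r3, y→r3; r3: x→r3, y→r3.
Converting the expression S to a DFA (subset construction, then merging equivalent states) gives the minimal DFA with states {s0, s1, s2}, start state s0, accepting states {s0} and transitions s0: x→s1, y→s2; s1: x→s1, y→s1; s2: x→s0, y→s1.
Exploring the product automaton R × S from the start pair (r0, s0), following both machines on each input symbol, reaches 7 state pairs: (r0, s0), (r1, s1), (r2, s2), (r2, s1), (r3, s1), (r3, s0), (r3, s2).
R accepts in {r1, r2} and S accepts in {s0}; no reachable pair has both components accepting, so no string drives both machines to acceptance simultaneously and L(R) ∩ L(S) = ∅.
So no string is accepted by both, and the intersection is empty.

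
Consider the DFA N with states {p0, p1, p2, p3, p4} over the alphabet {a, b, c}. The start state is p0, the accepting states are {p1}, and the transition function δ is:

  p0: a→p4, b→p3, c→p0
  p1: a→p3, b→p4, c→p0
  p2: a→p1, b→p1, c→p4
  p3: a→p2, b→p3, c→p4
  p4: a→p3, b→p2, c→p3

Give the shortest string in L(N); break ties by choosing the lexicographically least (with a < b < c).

aba

A breadth-first search from p0 reaches an accepting state first via the path p0 → p4 → p2 → p1 on input aba.
No string of length < 3 is accepted (BFS exhausts all shorter strings without reaching an accepting state), and aba is the lexicographically least accepting string of length 3.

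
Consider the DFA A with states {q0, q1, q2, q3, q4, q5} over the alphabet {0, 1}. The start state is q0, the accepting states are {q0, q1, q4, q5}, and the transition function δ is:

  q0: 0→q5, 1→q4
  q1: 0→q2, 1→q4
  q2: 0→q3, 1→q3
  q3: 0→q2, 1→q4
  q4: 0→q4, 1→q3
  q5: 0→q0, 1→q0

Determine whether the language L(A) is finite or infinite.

State q3 is reachable from the start and can reach an accepting state, and it lies on the cycle q3 → q2 → q3.
Traversing that cycle any number of times yields accepted strings of unbounded length, so the language is infinite.

infinite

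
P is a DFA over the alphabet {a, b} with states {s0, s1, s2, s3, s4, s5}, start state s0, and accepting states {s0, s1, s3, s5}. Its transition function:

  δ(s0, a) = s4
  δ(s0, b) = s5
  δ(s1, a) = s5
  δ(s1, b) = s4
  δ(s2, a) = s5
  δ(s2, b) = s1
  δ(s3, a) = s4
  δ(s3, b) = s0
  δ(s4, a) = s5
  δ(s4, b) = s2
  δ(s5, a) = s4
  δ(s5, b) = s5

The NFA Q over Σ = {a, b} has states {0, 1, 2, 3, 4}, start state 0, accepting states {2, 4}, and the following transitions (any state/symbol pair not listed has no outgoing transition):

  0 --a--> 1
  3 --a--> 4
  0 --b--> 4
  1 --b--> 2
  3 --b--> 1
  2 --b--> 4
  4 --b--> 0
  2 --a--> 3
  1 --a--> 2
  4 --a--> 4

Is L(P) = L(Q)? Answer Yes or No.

The empty string ε is accepted by P but rejected by Q.
So L(P) ≠ L(Q).

No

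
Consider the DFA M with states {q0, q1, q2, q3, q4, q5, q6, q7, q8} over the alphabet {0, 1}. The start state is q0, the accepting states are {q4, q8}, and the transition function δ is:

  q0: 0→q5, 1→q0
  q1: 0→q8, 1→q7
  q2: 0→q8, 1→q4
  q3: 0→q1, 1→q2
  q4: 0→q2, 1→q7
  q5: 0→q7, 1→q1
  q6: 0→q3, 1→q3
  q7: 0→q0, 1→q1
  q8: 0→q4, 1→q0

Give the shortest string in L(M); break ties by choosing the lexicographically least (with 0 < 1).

010

A breadth-first search from q0 reaches an accepting state first via the path q0 → q5 → q1 → q8 on input 010.
No string of length < 3 is accepted (BFS exhausts all shorter strings without reaching an accepting state), and 010 is the lexicographically least accepting string of length 3.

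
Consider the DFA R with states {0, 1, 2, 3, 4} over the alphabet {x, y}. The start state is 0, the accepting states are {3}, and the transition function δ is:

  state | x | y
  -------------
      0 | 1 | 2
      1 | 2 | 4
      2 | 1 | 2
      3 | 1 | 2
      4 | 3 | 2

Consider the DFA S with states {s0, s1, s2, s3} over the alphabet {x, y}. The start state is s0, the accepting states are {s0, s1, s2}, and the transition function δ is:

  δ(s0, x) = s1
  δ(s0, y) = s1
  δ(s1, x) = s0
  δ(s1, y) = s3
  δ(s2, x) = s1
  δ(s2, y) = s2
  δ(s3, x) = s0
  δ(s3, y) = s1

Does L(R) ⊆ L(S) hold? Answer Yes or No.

Yes

Exploring the product automaton R × S from the start pair (0, s0), following both machines on each input symbol, reaches 9 state pairs: (0, s0), (1, s1), (2, s1), (2, s0), (4, s3), (1, s0), (2, s3), (3, s0), (4, s1).
R accepts in {3} and S accepts in {s0, s1, s2}. The reachable pairs whose R-component is accepting are (3, s0); in each of them the S-component is accepting too, so the product for L(R) \ L(S) (R-component accepting, S-component rejecting) has no reachable accepting pair and the difference is empty.
Hence every string in L(R) is also in L(S).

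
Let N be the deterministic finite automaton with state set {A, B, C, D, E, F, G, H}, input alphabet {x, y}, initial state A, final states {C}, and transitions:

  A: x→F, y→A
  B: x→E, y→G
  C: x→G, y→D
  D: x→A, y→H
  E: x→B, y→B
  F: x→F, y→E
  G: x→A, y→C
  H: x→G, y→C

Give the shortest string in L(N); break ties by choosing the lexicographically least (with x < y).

xyxyy

A breadth-first search from A reaches an accepting state first via the path A → F → E → B → G → C on input xyxyy.
No string of length < 5 is accepted (BFS exhausts all shorter strings without reaching an accepting state), and xyxyy is the lexicographically least accepting string of length 5.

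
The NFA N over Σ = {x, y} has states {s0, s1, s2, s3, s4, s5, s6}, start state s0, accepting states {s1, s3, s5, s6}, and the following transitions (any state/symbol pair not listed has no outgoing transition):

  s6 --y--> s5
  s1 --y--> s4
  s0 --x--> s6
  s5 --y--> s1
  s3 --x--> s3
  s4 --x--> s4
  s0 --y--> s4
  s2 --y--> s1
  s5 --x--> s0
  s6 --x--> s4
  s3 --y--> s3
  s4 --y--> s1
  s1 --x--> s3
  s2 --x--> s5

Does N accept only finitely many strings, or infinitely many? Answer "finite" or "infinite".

infinite

State s3 is reachable from the start and can reach an accepting state, and it lies on the cycle s3 → s3.
Traversing that cycle any number of times yields accepted strings of unbounded length, so the language is infinite.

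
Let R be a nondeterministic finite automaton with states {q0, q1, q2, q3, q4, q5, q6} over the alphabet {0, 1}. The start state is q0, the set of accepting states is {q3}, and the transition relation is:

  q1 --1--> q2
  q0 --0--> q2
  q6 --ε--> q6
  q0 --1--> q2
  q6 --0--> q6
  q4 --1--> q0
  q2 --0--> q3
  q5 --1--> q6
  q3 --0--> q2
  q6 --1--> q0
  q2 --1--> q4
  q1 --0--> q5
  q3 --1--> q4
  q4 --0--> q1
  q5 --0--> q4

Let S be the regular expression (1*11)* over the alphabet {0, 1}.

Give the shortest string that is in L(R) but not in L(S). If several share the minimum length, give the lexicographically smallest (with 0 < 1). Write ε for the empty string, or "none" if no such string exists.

00

The string 00 is accepted by R but not by S.
No shorter string lies in the difference, and 00 is the lexicographically first length-2 string in L(R) \ L(S).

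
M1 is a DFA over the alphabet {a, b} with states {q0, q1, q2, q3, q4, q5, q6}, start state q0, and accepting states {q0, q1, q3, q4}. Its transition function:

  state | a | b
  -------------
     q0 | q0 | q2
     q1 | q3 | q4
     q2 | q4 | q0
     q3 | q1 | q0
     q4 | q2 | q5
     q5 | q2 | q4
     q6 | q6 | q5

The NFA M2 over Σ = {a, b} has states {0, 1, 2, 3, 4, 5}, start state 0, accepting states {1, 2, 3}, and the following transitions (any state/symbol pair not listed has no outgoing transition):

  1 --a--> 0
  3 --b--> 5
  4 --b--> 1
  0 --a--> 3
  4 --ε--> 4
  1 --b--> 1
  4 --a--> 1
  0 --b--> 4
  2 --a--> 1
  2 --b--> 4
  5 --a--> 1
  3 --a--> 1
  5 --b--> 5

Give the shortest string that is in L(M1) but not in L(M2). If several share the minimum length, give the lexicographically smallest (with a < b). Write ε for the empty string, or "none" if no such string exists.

The empty string ε is accepted by M1 but not by M2.
Since ε is the unique shortest string, it is the required witness.

ε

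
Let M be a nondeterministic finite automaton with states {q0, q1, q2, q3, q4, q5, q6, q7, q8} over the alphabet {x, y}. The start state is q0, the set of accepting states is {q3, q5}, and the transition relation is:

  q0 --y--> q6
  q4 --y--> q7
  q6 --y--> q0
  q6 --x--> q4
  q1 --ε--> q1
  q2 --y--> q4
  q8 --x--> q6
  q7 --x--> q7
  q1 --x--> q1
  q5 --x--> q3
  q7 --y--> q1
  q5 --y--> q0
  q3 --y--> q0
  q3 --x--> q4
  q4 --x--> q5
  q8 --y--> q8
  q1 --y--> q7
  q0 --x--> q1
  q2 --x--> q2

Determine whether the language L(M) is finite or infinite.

infinite

State q0 is reachable from the start and can reach an accepting state, and it lies on the cycle q0 → q6 → q0.
Traversing that cycle any number of times yields accepted strings of unbounded length, so the language is infinite.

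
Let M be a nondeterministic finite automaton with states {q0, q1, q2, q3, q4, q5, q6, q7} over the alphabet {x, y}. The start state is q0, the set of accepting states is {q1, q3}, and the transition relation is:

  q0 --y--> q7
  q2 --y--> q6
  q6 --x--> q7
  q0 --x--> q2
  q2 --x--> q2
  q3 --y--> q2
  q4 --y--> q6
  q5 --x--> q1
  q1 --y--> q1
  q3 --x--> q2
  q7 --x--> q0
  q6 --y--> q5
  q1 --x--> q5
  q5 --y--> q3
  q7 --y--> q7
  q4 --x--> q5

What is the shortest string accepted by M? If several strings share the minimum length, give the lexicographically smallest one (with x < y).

xyyx

A breadth-first search from q0 reaches an accepting state first via the path q0 → q2 → q6 → q5 → q1 on input xyyx.
No string of length < 4 is accepted (BFS exhausts all shorter strings without reaching an accepting state), and xyyx is the lexicographically least accepting string of length 4.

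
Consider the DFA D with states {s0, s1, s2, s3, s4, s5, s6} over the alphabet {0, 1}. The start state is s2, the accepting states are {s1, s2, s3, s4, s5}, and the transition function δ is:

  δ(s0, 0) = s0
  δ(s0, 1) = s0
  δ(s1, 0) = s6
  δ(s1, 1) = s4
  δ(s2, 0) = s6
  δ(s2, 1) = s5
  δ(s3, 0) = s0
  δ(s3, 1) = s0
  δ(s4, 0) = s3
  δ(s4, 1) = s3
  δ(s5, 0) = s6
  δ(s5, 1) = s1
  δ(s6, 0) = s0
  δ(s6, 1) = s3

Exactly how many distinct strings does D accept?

9

The useful subgraph on states {s1, s2, s3, s4, s5, s6} is acyclic, so L(D) is finite; the longest accepting path visits 5 useful states, giving maximum string length 4.
Counting accepting paths from s2 by length: 1 of length 0, 1 of length 1, 2 of length 2, 2 of length 3, 3 of length 4. Total 9.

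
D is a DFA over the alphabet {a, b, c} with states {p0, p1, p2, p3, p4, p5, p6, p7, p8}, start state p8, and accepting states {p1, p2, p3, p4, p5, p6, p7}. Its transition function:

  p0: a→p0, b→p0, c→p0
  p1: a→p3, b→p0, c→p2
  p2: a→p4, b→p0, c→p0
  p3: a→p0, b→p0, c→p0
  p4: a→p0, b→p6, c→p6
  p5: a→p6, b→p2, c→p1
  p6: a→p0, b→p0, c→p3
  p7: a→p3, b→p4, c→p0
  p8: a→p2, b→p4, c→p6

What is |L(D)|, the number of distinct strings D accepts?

The useful subgraph on states {p2, p3, p4, p6, p8} is acyclic, so L(D) is finite; the longest accepting path visits 5 useful states, giving maximum string length 4.
Counting accepting paths from p8 by length: 3 of length 1, 4 of length 2, 4 of length 3, 2 of length 4. Total 13.

13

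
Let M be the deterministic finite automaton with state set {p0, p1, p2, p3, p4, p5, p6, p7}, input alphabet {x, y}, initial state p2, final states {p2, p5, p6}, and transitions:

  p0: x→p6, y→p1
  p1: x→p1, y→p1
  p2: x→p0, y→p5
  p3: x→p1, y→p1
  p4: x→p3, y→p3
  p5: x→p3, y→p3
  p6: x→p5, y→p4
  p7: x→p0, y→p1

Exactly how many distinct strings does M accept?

The useful subgraph on states {p0, p2, p5, p6} is acyclic, so L(M) is finite; the longest accepting path visits 4 useful states, giving maximum string length 3.
Counting accepting paths from p2 by length: 1 of length 0, 1 of length 1, 1 of length 2, 1 of length 3. Total 4.

4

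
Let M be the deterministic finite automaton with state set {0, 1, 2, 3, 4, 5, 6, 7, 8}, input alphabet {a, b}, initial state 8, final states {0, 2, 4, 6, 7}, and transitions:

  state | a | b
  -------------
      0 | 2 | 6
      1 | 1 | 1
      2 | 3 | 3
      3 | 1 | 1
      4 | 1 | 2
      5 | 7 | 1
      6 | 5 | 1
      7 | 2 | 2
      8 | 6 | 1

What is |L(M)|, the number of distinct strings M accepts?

4

The useful subgraph on states {2, 5, 6, 7, 8} is acyclic, so L(M) is finite; the longest accepting path visits 5 useful states, giving maximum string length 4.
Counting accepting paths from 8 by length: 1 of length 1, 1 of length 3, 2 of length 4. Total 4.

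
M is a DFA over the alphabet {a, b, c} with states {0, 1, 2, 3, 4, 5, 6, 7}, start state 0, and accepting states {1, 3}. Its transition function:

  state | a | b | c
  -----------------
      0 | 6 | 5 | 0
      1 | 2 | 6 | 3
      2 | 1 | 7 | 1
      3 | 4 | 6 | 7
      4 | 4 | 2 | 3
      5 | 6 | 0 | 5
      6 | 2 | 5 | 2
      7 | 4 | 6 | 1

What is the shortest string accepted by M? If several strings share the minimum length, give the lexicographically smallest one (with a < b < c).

A breadth-first search from 0 reaches an accepting state first via the path 0 → 6 → 2 → 1 on input aaa.
No string of length < 3 is accepted (BFS exhausts all shorter strings without reaching an accepting state), and aaa is the lexicographically least accepting string of length 3.

aaa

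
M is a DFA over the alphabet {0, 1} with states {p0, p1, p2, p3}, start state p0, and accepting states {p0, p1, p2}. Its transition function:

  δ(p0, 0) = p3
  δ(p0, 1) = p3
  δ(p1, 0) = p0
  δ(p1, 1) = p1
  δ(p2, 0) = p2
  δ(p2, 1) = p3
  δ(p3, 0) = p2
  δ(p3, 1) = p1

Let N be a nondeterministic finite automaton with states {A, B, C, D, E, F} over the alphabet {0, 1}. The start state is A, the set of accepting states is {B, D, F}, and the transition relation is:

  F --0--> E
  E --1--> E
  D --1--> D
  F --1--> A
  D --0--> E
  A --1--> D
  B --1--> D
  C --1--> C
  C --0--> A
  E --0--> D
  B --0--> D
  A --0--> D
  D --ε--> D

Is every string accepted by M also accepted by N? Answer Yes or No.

No

The empty string ε is in L(M) but not in L(N).
So L(M) ⊄ L(N).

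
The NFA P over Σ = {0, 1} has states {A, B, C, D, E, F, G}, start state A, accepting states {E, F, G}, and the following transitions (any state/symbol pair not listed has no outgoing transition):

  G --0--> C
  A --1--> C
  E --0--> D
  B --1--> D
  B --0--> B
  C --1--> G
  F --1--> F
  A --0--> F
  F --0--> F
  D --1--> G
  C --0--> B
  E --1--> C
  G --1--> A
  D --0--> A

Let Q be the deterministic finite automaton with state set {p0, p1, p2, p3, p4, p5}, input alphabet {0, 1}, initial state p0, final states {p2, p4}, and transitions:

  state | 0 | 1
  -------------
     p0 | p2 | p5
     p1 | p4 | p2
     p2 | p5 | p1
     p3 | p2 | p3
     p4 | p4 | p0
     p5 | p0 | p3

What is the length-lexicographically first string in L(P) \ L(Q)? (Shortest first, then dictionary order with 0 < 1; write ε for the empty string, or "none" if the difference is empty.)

The string 00 is accepted by P but not by Q.
No shorter string lies in the difference, and 00 is the lexicographically first length-2 string in L(P) \ L(Q).

00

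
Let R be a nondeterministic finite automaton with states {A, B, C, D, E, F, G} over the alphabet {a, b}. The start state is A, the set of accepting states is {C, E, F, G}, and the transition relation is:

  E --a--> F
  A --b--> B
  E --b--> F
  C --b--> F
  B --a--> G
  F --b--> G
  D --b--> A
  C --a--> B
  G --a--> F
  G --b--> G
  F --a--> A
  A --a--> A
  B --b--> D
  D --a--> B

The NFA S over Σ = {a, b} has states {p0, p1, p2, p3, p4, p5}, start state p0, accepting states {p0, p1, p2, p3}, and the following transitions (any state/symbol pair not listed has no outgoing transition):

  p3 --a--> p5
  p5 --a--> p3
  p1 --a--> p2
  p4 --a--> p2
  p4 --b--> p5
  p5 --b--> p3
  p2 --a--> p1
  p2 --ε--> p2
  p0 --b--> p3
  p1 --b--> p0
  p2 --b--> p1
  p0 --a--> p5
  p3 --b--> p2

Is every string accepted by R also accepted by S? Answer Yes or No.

The string ba is in L(R) but not in L(S).
So L(R) ⊄ L(S).

No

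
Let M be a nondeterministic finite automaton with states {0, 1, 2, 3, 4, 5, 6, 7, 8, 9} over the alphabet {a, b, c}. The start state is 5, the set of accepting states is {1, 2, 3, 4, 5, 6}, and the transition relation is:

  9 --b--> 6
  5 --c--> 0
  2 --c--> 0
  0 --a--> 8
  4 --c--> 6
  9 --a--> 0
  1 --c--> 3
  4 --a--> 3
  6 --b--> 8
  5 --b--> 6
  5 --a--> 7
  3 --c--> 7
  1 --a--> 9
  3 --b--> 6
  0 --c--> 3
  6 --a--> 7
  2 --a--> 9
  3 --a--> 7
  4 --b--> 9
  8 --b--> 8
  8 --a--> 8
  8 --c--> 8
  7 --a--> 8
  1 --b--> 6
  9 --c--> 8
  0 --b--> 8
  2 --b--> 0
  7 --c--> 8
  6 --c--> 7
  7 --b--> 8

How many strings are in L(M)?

4

The useful subgraph on states {0, 3, 5, 6} is acyclic, so L(M) is finite; the longest accepting path visits 4 useful states, giving maximum string length 3.
Counting accepting paths from 5 by length: 1 of length 0, 1 of length 1, 1 of length 2, 1 of length 3. Total 4.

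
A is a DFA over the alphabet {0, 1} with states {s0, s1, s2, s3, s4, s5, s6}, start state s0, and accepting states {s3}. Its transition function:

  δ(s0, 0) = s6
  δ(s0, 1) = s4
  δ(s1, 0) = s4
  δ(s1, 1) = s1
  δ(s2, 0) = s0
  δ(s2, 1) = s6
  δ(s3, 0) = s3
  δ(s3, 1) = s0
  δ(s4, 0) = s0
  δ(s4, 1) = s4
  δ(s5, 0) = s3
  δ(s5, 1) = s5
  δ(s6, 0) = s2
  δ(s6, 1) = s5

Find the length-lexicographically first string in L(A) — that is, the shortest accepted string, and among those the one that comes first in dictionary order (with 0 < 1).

010

A breadth-first search from s0 reaches an accepting state first via the path s0 → s6 → s5 → s3 on input 010.
No string of length < 3 is accepted (BFS exhausts all shorter strings without reaching an accepting state), and 010 is the lexicographically least accepting string of length 3.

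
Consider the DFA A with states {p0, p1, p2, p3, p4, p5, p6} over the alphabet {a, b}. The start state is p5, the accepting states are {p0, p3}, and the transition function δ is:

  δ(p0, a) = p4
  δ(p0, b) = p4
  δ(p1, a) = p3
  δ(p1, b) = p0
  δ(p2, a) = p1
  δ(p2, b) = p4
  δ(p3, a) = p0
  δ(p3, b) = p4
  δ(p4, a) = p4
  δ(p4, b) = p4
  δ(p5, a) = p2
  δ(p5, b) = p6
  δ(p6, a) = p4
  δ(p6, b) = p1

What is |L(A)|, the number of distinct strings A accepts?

6

The useful subgraph on states {p0, p1, p2, p3, p5, p6} is acyclic, so L(A) is finite; the longest accepting path visits 5 useful states, giving maximum string length 4.
Counting accepting paths from p5 by length: 4 of length 3, 2 of length 4. Total 6.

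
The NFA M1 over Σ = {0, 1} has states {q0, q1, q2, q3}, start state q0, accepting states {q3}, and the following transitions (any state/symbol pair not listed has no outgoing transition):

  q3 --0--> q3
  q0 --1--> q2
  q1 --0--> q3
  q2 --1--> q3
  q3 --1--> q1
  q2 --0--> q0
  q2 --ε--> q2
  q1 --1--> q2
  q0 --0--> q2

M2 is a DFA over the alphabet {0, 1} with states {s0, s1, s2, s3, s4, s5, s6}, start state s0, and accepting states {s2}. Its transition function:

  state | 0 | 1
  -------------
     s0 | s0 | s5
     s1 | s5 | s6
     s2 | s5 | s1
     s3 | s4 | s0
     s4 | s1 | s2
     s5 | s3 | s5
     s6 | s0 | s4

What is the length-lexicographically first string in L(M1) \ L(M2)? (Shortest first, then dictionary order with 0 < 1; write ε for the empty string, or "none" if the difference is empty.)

01

The string 01 is accepted by M1 but not by M2.
No shorter string lies in the difference, and 01 is the lexicographically first length-2 string in L(M1) \ L(M2).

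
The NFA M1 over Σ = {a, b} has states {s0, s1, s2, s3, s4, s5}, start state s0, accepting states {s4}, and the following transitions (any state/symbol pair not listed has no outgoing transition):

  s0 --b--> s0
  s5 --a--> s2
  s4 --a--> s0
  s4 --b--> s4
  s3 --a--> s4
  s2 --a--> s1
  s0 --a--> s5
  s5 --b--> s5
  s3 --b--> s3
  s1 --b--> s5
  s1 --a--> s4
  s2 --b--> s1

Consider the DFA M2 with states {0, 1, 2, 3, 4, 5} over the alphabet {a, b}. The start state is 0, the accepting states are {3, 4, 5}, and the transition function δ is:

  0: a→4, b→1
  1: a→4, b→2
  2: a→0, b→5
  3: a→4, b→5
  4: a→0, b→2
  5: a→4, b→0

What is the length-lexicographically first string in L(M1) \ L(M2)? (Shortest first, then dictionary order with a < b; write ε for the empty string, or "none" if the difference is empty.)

aaaa

The string aaaa is accepted by M1 but not by M2.
No shorter string lies in the difference, and aaaa is the lexicographically first length-4 string in L(M1) \ L(M2).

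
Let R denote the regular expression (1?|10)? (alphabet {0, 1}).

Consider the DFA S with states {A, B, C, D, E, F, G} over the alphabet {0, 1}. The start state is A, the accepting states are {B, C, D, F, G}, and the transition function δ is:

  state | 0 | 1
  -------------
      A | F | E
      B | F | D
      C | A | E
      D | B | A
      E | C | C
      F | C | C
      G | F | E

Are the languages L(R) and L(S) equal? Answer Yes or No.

No

The empty string ε is accepted by R but rejected by S.
So L(R) ≠ L(S).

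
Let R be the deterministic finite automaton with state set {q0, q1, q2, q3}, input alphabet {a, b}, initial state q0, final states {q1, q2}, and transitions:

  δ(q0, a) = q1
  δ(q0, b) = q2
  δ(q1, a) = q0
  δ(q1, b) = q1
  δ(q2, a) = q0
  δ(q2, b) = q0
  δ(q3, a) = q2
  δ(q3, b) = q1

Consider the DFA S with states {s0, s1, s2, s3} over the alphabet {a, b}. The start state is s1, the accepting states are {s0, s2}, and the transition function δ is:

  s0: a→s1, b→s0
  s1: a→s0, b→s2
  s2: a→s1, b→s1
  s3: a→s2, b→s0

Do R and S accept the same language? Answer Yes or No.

Exploring the product automaton R × S from the start pair (q0, s1), following both machines on each input symbol, reaches 3 state pairs: (q0, s1), (q1, s0), (q2, s2).
R accepts in {q1, q2} and S accepts in {s0, s2}. In every reachable pair the two components are either both accepting — (q1, s0), (q2, s2) — or both non-accepting, so no string is accepted by exactly one of the machines: L(R) \ L(S) and L(S) \ L(R) are both empty.
Hence every string is accepted by R iff it is accepted by S, and the two languages coincide.

Yes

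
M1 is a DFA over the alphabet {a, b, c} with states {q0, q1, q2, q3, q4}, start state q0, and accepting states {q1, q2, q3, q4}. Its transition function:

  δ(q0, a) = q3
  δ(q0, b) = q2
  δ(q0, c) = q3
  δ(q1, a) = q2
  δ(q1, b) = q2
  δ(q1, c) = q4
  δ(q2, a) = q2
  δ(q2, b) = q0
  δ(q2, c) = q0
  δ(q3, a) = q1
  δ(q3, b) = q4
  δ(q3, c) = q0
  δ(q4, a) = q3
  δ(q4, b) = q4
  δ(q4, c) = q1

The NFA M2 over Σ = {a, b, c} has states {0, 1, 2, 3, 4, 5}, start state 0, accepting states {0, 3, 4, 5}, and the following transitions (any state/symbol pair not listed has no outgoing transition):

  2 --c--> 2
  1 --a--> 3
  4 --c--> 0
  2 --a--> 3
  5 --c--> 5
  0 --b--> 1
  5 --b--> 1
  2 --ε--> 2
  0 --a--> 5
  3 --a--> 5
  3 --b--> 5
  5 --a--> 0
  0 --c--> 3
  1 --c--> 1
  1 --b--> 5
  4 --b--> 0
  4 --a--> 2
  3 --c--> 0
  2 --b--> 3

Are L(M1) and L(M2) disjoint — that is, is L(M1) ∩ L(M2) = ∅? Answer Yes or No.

The string a is accepted by both M1 and M2.
Hence L(M1) ∩ L(M2) ≠ ∅.

No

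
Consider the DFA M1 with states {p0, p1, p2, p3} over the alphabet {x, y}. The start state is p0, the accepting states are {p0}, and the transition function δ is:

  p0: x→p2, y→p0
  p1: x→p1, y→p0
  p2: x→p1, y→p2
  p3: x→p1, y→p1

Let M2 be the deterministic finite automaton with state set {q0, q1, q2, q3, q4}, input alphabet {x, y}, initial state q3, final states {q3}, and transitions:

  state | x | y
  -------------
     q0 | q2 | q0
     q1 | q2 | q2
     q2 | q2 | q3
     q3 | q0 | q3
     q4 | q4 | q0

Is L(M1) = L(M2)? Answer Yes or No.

Yes

Exploring the product automaton M1 × M2 from the start pair (p0, q3), following both machines on each input symbol, reaches 3 state pairs: (p0, q3), (p2, q0), (p1, q2).
M1 accepts in {p0} and M2 accepts in {q3}. In every reachable pair the two components are either both accepting — (p0, q3) — or both non-accepting, so no string is accepted by exactly one of the machines: L(M1) \ L(M2) and L(M2) \ L(M1) are both empty.
Hence every string is accepted by M1 iff it is accepted by M2, and the two languages coincide.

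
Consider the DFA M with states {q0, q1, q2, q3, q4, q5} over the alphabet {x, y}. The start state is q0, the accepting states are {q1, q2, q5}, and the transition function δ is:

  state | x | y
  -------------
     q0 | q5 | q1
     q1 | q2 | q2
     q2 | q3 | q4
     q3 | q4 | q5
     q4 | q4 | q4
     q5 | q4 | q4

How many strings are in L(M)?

6

The useful subgraph on states {q0, q1, q2, q3, q5} is acyclic, so L(M) is finite; the longest accepting path visits 5 useful states, giving maximum string length 4.
Counting accepting paths from q0 by length: 2 of length 1, 2 of length 2, 2 of length 4. Total 6.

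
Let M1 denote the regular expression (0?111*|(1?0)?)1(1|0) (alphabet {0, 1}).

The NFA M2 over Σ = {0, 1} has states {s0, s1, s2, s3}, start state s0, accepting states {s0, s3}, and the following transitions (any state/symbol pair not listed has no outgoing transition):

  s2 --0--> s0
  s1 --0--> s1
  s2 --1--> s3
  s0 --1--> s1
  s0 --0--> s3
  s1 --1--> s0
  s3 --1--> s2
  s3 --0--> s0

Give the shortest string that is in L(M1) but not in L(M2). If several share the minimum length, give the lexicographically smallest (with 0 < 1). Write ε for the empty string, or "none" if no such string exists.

The string 10 is accepted by M1 but not by M2.
No shorter string lies in the difference, and 10 is the lexicographically first length-2 string in L(M1) \ L(M2).

10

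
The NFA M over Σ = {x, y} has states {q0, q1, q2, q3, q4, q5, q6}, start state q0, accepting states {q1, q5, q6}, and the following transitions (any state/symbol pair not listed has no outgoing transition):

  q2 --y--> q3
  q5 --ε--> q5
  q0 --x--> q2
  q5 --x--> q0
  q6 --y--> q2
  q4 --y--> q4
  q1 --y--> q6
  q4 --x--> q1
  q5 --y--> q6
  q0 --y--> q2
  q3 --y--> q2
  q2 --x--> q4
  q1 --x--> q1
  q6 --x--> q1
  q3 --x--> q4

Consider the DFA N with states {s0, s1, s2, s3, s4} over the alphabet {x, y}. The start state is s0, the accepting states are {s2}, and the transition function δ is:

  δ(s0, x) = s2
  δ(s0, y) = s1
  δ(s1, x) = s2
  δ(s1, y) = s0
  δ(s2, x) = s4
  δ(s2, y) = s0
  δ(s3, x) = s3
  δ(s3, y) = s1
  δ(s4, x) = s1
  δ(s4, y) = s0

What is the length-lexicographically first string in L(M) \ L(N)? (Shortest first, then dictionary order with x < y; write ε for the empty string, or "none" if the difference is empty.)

xxx

The string xxx is accepted by M but not by N.
No shorter string lies in the difference, and xxx is the lexicographically first length-3 string in L(M) \ L(N).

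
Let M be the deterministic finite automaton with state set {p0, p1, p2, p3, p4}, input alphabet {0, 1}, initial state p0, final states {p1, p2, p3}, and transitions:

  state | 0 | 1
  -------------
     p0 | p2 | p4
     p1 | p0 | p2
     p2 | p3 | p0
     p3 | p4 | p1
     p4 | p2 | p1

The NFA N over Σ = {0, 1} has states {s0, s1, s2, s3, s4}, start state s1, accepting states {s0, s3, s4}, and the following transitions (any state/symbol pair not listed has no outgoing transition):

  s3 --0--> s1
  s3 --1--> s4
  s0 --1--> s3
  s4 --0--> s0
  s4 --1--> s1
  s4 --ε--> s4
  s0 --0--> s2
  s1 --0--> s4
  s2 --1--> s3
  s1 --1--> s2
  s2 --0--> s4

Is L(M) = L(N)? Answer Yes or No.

Yes

Exploring the product automaton M × N from the start pair (p0, s1), following both machines on each input symbol, reaches 5 state pairs: (p0, s1), (p2, s4), (p4, s2), (p3, s0), (p1, s3).
M accepts in {p1, p2, p3} and N accepts in {s0, s3, s4}. In every reachable pair the two components are either both accepting — (p2, s4), (p3, s0), (p1, s3) — or both non-accepting, so no string is accepted by exactly one of the machines: L(M) \ L(N) and L(N) \ L(M) are both empty.
Hence every string is accepted by M iff it is accepted by N, and the two languages coincide.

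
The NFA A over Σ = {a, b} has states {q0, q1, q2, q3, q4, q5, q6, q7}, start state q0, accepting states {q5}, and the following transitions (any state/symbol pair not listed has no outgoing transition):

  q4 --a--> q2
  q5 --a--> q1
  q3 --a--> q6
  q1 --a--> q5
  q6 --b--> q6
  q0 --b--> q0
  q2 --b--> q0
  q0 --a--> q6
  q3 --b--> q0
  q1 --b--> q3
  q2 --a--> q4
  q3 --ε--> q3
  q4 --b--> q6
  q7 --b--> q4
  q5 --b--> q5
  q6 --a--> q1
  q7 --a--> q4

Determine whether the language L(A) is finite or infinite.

infinite

State q0 is reachable from the start and can reach an accepting state, and it lies on the cycle q0 → q0.
Traversing that cycle any number of times yields accepted strings of unbounded length, so the language is infinite.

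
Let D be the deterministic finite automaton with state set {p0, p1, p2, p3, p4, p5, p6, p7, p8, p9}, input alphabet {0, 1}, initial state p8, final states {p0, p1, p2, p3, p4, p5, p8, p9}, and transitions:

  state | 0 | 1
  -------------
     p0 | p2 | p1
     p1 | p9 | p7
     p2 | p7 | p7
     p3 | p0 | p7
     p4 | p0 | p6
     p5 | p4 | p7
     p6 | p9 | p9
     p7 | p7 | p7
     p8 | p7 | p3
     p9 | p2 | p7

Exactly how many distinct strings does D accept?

The useful subgraph on states {p0, p1, p2, p3, p8, p9} is acyclic, so L(D) is finite; the longest accepting path visits 6 useful states, giving maximum string length 5.
Counting accepting paths from p8 by length: 1 of length 0, 1 of length 1, 1 of length 2, 2 of length 3, 1 of length 4, 1 of length 5. Total 7.

7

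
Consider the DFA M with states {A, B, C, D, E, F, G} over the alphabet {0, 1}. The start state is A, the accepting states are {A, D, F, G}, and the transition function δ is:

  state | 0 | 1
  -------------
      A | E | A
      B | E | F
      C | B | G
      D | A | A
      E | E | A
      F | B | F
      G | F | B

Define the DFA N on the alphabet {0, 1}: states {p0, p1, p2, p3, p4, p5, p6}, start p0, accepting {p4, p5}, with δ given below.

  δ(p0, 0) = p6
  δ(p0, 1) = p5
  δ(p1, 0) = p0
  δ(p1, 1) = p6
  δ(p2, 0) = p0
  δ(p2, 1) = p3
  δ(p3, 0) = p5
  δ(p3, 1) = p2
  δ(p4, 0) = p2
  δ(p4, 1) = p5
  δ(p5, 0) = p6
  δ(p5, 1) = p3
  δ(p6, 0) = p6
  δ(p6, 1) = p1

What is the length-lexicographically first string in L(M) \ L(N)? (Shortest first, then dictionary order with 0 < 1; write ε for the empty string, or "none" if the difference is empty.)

ε

The empty string ε is accepted by M but not by N.
Since ε is the unique shortest string, it is the required witness.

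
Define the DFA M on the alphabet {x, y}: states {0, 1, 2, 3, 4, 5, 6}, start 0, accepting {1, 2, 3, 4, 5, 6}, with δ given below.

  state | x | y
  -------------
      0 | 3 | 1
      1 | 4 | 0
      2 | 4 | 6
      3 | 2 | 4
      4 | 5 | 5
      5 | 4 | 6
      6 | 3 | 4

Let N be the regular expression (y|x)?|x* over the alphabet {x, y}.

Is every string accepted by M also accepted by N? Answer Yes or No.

No

The string xy is in L(M) but not in L(N).
So L(M) ⊄ L(N).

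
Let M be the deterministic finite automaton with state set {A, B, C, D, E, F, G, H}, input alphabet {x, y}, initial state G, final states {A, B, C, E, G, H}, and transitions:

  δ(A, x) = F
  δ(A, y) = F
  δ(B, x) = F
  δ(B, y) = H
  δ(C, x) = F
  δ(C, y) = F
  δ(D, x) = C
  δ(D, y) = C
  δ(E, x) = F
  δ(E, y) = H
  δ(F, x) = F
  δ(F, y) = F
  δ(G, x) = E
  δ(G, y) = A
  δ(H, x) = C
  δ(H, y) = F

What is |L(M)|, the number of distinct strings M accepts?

The useful subgraph on states {A, C, E, G, H} is acyclic, so L(M) is finite; the longest accepting path visits 4 useful states, giving maximum string length 3.
Counting accepting paths from G by length: 1 of length 0, 2 of length 1, 1 of length 2, 1 of length 3. Total 5.

5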